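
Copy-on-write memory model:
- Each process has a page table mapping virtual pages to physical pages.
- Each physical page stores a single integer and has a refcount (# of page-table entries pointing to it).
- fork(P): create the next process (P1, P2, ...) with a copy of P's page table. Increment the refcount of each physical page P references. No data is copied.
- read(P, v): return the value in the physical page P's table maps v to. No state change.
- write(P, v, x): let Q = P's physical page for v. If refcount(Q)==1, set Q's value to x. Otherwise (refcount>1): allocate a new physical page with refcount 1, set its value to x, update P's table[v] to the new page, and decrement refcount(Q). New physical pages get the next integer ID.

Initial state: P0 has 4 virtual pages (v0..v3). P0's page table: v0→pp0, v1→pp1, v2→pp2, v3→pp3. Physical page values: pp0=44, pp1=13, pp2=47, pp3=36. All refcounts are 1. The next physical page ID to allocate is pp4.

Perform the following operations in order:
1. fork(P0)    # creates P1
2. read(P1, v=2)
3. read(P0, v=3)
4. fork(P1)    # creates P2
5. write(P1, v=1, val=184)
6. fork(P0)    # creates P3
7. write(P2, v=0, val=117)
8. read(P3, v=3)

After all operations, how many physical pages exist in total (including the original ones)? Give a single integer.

Op 1: fork(P0) -> P1. 4 ppages; refcounts: pp0:2 pp1:2 pp2:2 pp3:2
Op 2: read(P1, v2) -> 47. No state change.
Op 3: read(P0, v3) -> 36. No state change.
Op 4: fork(P1) -> P2. 4 ppages; refcounts: pp0:3 pp1:3 pp2:3 pp3:3
Op 5: write(P1, v1, 184). refcount(pp1)=3>1 -> COPY to pp4. 5 ppages; refcounts: pp0:3 pp1:2 pp2:3 pp3:3 pp4:1
Op 6: fork(P0) -> P3. 5 ppages; refcounts: pp0:4 pp1:3 pp2:4 pp3:4 pp4:1
Op 7: write(P2, v0, 117). refcount(pp0)=4>1 -> COPY to pp5. 6 ppages; refcounts: pp0:3 pp1:3 pp2:4 pp3:4 pp4:1 pp5:1
Op 8: read(P3, v3) -> 36. No state change.

Answer: 6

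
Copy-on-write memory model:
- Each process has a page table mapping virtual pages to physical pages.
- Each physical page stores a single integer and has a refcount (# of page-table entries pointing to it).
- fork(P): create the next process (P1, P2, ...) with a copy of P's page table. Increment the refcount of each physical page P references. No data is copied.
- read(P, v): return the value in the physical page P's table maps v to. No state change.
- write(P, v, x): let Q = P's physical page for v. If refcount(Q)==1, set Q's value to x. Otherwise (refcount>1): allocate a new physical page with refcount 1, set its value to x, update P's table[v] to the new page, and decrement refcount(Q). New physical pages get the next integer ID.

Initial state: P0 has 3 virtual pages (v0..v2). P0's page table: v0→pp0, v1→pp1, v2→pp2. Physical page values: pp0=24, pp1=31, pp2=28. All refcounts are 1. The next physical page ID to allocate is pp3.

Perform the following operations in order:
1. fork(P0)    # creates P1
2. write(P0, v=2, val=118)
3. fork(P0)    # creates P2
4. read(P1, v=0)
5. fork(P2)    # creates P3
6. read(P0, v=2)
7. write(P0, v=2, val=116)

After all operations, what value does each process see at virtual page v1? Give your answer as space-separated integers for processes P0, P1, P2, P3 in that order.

Op 1: fork(P0) -> P1. 3 ppages; refcounts: pp0:2 pp1:2 pp2:2
Op 2: write(P0, v2, 118). refcount(pp2)=2>1 -> COPY to pp3. 4 ppages; refcounts: pp0:2 pp1:2 pp2:1 pp3:1
Op 3: fork(P0) -> P2. 4 ppages; refcounts: pp0:3 pp1:3 pp2:1 pp3:2
Op 4: read(P1, v0) -> 24. No state change.
Op 5: fork(P2) -> P3. 4 ppages; refcounts: pp0:4 pp1:4 pp2:1 pp3:3
Op 6: read(P0, v2) -> 118. No state change.
Op 7: write(P0, v2, 116). refcount(pp3)=3>1 -> COPY to pp4. 5 ppages; refcounts: pp0:4 pp1:4 pp2:1 pp3:2 pp4:1
P0: v1 -> pp1 = 31
P1: v1 -> pp1 = 31
P2: v1 -> pp1 = 31
P3: v1 -> pp1 = 31

Answer: 31 31 31 31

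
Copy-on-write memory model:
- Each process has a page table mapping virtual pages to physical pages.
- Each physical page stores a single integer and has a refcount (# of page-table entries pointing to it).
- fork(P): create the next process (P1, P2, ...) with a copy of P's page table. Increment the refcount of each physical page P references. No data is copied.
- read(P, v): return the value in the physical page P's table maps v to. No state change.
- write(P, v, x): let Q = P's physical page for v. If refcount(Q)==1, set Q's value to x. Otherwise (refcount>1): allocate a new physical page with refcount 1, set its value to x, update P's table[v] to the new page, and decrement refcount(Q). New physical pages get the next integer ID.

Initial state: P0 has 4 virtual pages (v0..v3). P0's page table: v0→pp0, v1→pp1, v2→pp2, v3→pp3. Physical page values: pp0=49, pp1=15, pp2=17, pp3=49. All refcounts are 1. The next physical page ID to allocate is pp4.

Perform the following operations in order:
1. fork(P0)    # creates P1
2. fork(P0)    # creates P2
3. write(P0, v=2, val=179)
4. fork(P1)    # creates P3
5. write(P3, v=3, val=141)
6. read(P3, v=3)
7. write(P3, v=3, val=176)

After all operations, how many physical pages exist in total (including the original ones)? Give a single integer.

Op 1: fork(P0) -> P1. 4 ppages; refcounts: pp0:2 pp1:2 pp2:2 pp3:2
Op 2: fork(P0) -> P2. 4 ppages; refcounts: pp0:3 pp1:3 pp2:3 pp3:3
Op 3: write(P0, v2, 179). refcount(pp2)=3>1 -> COPY to pp4. 5 ppages; refcounts: pp0:3 pp1:3 pp2:2 pp3:3 pp4:1
Op 4: fork(P1) -> P3. 5 ppages; refcounts: pp0:4 pp1:4 pp2:3 pp3:4 pp4:1
Op 5: write(P3, v3, 141). refcount(pp3)=4>1 -> COPY to pp5. 6 ppages; refcounts: pp0:4 pp1:4 pp2:3 pp3:3 pp4:1 pp5:1
Op 6: read(P3, v3) -> 141. No state change.
Op 7: write(P3, v3, 176). refcount(pp5)=1 -> write in place. 6 ppages; refcounts: pp0:4 pp1:4 pp2:3 pp3:3 pp4:1 pp5:1

Answer: 6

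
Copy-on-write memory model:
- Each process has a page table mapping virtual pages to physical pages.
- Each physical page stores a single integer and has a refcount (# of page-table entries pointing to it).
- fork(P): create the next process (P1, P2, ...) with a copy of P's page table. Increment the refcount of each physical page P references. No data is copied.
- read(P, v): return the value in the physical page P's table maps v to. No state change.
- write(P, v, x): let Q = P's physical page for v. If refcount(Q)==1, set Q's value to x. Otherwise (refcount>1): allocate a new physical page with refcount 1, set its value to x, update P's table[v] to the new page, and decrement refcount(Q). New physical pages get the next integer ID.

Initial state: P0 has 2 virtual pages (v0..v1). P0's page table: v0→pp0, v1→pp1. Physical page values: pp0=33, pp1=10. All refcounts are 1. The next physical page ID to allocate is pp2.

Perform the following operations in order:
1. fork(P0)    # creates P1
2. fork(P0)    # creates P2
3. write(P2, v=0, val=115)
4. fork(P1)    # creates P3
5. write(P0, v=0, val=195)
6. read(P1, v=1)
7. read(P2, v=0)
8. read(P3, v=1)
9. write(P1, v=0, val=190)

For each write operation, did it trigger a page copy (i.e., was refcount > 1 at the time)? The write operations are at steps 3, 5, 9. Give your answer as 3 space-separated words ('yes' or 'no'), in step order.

Op 1: fork(P0) -> P1. 2 ppages; refcounts: pp0:2 pp1:2
Op 2: fork(P0) -> P2. 2 ppages; refcounts: pp0:3 pp1:3
Op 3: write(P2, v0, 115). refcount(pp0)=3>1 -> COPY to pp2. 3 ppages; refcounts: pp0:2 pp1:3 pp2:1
Op 4: fork(P1) -> P3. 3 ppages; refcounts: pp0:3 pp1:4 pp2:1
Op 5: write(P0, v0, 195). refcount(pp0)=3>1 -> COPY to pp3. 4 ppages; refcounts: pp0:2 pp1:4 pp2:1 pp3:1
Op 6: read(P1, v1) -> 10. No state change.
Op 7: read(P2, v0) -> 115. No state change.
Op 8: read(P3, v1) -> 10. No state change.
Op 9: write(P1, v0, 190). refcount(pp0)=2>1 -> COPY to pp4. 5 ppages; refcounts: pp0:1 pp1:4 pp2:1 pp3:1 pp4:1

yes yes yes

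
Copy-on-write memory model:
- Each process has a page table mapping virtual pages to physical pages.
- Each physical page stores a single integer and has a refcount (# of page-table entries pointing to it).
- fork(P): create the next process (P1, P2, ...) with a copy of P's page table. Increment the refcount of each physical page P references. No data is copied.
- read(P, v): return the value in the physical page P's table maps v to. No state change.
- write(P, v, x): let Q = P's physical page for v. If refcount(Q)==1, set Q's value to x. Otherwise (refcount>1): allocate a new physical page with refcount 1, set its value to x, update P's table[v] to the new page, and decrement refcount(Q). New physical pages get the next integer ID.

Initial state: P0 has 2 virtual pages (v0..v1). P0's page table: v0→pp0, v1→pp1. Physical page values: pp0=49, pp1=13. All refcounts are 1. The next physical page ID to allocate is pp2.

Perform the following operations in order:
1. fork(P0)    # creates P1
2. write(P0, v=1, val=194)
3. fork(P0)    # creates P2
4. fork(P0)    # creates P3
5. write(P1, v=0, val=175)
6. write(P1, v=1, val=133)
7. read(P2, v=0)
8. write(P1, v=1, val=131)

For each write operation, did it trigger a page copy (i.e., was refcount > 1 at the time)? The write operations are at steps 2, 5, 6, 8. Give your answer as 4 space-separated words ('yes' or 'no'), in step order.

Op 1: fork(P0) -> P1. 2 ppages; refcounts: pp0:2 pp1:2
Op 2: write(P0, v1, 194). refcount(pp1)=2>1 -> COPY to pp2. 3 ppages; refcounts: pp0:2 pp1:1 pp2:1
Op 3: fork(P0) -> P2. 3 ppages; refcounts: pp0:3 pp1:1 pp2:2
Op 4: fork(P0) -> P3. 3 ppages; refcounts: pp0:4 pp1:1 pp2:3
Op 5: write(P1, v0, 175). refcount(pp0)=4>1 -> COPY to pp3. 4 ppages; refcounts: pp0:3 pp1:1 pp2:3 pp3:1
Op 6: write(P1, v1, 133). refcount(pp1)=1 -> write in place. 4 ppages; refcounts: pp0:3 pp1:1 pp2:3 pp3:1
Op 7: read(P2, v0) -> 49. No state change.
Op 8: write(P1, v1, 131). refcount(pp1)=1 -> write in place. 4 ppages; refcounts: pp0:3 pp1:1 pp2:3 pp3:1

yes yes no no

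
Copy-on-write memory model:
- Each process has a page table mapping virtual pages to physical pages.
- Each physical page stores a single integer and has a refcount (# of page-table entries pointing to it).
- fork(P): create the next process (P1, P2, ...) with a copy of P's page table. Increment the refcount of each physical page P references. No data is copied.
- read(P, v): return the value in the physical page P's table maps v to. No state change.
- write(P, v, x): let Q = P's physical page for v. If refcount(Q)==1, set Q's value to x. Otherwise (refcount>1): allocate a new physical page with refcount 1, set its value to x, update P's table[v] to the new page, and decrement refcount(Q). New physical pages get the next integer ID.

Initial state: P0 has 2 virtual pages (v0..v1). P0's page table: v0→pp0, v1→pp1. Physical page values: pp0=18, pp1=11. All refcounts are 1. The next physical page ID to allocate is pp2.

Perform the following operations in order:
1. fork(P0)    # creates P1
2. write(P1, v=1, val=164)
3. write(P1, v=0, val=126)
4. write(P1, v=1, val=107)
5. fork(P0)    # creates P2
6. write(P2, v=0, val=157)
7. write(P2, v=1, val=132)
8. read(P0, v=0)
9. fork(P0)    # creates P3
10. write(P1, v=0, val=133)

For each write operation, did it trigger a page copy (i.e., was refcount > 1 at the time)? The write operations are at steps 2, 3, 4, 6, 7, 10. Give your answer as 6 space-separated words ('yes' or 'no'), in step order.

Op 1: fork(P0) -> P1. 2 ppages; refcounts: pp0:2 pp1:2
Op 2: write(P1, v1, 164). refcount(pp1)=2>1 -> COPY to pp2. 3 ppages; refcounts: pp0:2 pp1:1 pp2:1
Op 3: write(P1, v0, 126). refcount(pp0)=2>1 -> COPY to pp3. 4 ppages; refcounts: pp0:1 pp1:1 pp2:1 pp3:1
Op 4: write(P1, v1, 107). refcount(pp2)=1 -> write in place. 4 ppages; refcounts: pp0:1 pp1:1 pp2:1 pp3:1
Op 5: fork(P0) -> P2. 4 ppages; refcounts: pp0:2 pp1:2 pp2:1 pp3:1
Op 6: write(P2, v0, 157). refcount(pp0)=2>1 -> COPY to pp4. 5 ppages; refcounts: pp0:1 pp1:2 pp2:1 pp3:1 pp4:1
Op 7: write(P2, v1, 132). refcount(pp1)=2>1 -> COPY to pp5. 6 ppages; refcounts: pp0:1 pp1:1 pp2:1 pp3:1 pp4:1 pp5:1
Op 8: read(P0, v0) -> 18. No state change.
Op 9: fork(P0) -> P3. 6 ppages; refcounts: pp0:2 pp1:2 pp2:1 pp3:1 pp4:1 pp5:1
Op 10: write(P1, v0, 133). refcount(pp3)=1 -> write in place. 6 ppages; refcounts: pp0:2 pp1:2 pp2:1 pp3:1 pp4:1 pp5:1

yes yes no yes yes no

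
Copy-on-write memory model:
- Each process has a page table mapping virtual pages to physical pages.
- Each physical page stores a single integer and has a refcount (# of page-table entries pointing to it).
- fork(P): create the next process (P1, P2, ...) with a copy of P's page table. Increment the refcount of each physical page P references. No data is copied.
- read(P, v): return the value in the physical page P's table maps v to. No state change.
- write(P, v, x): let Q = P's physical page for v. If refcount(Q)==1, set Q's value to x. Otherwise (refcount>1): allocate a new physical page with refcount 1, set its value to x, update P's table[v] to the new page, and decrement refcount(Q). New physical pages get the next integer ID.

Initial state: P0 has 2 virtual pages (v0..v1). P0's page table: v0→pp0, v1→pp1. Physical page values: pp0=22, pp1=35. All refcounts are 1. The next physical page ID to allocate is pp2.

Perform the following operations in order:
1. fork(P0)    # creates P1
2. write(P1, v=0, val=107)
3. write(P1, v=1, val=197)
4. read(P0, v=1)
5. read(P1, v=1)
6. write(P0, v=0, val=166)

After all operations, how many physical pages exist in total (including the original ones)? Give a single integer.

Answer: 4

Derivation:
Op 1: fork(P0) -> P1. 2 ppages; refcounts: pp0:2 pp1:2
Op 2: write(P1, v0, 107). refcount(pp0)=2>1 -> COPY to pp2. 3 ppages; refcounts: pp0:1 pp1:2 pp2:1
Op 3: write(P1, v1, 197). refcount(pp1)=2>1 -> COPY to pp3. 4 ppages; refcounts: pp0:1 pp1:1 pp2:1 pp3:1
Op 4: read(P0, v1) -> 35. No state change.
Op 5: read(P1, v1) -> 197. No state change.
Op 6: write(P0, v0, 166). refcount(pp0)=1 -> write in place. 4 ppages; refcounts: pp0:1 pp1:1 pp2:1 pp3:1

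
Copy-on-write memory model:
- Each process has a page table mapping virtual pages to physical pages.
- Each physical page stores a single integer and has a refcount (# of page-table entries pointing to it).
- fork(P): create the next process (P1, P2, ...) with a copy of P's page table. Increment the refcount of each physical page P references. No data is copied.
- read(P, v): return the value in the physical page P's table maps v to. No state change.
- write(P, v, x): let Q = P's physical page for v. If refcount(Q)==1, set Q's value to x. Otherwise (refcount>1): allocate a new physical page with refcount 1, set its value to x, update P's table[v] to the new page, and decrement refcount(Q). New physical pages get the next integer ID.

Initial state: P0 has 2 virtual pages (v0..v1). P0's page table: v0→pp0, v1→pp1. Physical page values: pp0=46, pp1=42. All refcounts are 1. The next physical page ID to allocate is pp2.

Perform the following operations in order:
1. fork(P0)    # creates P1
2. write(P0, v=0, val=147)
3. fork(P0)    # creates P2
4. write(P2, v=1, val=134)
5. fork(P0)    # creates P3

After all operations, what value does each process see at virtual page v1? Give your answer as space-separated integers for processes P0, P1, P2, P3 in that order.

Op 1: fork(P0) -> P1. 2 ppages; refcounts: pp0:2 pp1:2
Op 2: write(P0, v0, 147). refcount(pp0)=2>1 -> COPY to pp2. 3 ppages; refcounts: pp0:1 pp1:2 pp2:1
Op 3: fork(P0) -> P2. 3 ppages; refcounts: pp0:1 pp1:3 pp2:2
Op 4: write(P2, v1, 134). refcount(pp1)=3>1 -> COPY to pp3. 4 ppages; refcounts: pp0:1 pp1:2 pp2:2 pp3:1
Op 5: fork(P0) -> P3. 4 ppages; refcounts: pp0:1 pp1:3 pp2:3 pp3:1
P0: v1 -> pp1 = 42
P1: v1 -> pp1 = 42
P2: v1 -> pp3 = 134
P3: v1 -> pp1 = 42

Answer: 42 42 134 42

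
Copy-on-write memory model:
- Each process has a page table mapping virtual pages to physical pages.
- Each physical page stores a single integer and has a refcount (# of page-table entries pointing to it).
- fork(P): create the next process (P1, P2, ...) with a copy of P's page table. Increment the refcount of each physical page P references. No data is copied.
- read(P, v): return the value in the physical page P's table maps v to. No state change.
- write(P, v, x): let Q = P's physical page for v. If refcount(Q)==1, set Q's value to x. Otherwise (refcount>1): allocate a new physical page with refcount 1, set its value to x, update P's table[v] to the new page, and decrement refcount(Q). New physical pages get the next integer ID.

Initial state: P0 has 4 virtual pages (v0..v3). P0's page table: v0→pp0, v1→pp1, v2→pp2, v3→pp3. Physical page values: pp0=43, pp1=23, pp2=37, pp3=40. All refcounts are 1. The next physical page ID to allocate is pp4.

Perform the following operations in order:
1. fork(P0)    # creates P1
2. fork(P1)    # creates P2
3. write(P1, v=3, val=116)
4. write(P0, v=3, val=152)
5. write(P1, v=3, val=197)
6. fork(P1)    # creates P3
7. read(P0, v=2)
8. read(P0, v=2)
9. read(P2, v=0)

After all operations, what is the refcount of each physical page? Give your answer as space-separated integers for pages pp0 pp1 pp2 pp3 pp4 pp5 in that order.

Answer: 4 4 4 1 2 1

Derivation:
Op 1: fork(P0) -> P1. 4 ppages; refcounts: pp0:2 pp1:2 pp2:2 pp3:2
Op 2: fork(P1) -> P2. 4 ppages; refcounts: pp0:3 pp1:3 pp2:3 pp3:3
Op 3: write(P1, v3, 116). refcount(pp3)=3>1 -> COPY to pp4. 5 ppages; refcounts: pp0:3 pp1:3 pp2:3 pp3:2 pp4:1
Op 4: write(P0, v3, 152). refcount(pp3)=2>1 -> COPY to pp5. 6 ppages; refcounts: pp0:3 pp1:3 pp2:3 pp3:1 pp4:1 pp5:1
Op 5: write(P1, v3, 197). refcount(pp4)=1 -> write in place. 6 ppages; refcounts: pp0:3 pp1:3 pp2:3 pp3:1 pp4:1 pp5:1
Op 6: fork(P1) -> P3. 6 ppages; refcounts: pp0:4 pp1:4 pp2:4 pp3:1 pp4:2 pp5:1
Op 7: read(P0, v2) -> 37. No state change.
Op 8: read(P0, v2) -> 37. No state change.
Op 9: read(P2, v0) -> 43. No state change.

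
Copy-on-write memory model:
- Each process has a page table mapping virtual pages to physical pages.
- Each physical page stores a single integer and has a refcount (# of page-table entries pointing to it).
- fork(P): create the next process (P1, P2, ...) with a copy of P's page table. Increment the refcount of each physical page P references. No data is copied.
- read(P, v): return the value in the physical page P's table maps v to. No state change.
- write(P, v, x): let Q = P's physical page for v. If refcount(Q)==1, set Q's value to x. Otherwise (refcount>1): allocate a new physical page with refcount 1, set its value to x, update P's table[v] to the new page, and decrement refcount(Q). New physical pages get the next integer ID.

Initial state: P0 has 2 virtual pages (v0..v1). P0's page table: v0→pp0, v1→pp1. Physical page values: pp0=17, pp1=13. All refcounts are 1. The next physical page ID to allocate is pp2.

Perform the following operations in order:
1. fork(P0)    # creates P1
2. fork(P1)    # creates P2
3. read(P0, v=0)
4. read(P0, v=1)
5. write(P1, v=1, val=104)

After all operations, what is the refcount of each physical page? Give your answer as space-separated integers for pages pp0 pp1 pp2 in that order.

Answer: 3 2 1

Derivation:
Op 1: fork(P0) -> P1. 2 ppages; refcounts: pp0:2 pp1:2
Op 2: fork(P1) -> P2. 2 ppages; refcounts: pp0:3 pp1:3
Op 3: read(P0, v0) -> 17. No state change.
Op 4: read(P0, v1) -> 13. No state change.
Op 5: write(P1, v1, 104). refcount(pp1)=3>1 -> COPY to pp2. 3 ppages; refcounts: pp0:3 pp1:2 pp2:1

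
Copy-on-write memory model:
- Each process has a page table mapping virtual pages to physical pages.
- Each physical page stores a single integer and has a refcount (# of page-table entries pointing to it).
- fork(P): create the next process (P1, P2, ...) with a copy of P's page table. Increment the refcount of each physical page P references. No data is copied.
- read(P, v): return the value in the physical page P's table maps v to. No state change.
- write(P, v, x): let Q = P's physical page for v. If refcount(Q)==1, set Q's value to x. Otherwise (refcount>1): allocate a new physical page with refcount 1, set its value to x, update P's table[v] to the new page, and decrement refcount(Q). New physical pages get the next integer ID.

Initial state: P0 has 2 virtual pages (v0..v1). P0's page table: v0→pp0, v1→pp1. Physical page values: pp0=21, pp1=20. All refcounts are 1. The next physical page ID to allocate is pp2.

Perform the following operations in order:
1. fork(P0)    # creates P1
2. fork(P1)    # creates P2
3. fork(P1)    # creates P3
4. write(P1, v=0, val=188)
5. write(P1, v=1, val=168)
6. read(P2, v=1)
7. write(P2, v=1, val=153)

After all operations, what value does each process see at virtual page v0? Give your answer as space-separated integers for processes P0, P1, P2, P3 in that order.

Answer: 21 188 21 21

Derivation:
Op 1: fork(P0) -> P1. 2 ppages; refcounts: pp0:2 pp1:2
Op 2: fork(P1) -> P2. 2 ppages; refcounts: pp0:3 pp1:3
Op 3: fork(P1) -> P3. 2 ppages; refcounts: pp0:4 pp1:4
Op 4: write(P1, v0, 188). refcount(pp0)=4>1 -> COPY to pp2. 3 ppages; refcounts: pp0:3 pp1:4 pp2:1
Op 5: write(P1, v1, 168). refcount(pp1)=4>1 -> COPY to pp3. 4 ppages; refcounts: pp0:3 pp1:3 pp2:1 pp3:1
Op 6: read(P2, v1) -> 20. No state change.
Op 7: write(P2, v1, 153). refcount(pp1)=3>1 -> COPY to pp4. 5 ppages; refcounts: pp0:3 pp1:2 pp2:1 pp3:1 pp4:1
P0: v0 -> pp0 = 21
P1: v0 -> pp2 = 188
P2: v0 -> pp0 = 21
P3: v0 -> pp0 = 21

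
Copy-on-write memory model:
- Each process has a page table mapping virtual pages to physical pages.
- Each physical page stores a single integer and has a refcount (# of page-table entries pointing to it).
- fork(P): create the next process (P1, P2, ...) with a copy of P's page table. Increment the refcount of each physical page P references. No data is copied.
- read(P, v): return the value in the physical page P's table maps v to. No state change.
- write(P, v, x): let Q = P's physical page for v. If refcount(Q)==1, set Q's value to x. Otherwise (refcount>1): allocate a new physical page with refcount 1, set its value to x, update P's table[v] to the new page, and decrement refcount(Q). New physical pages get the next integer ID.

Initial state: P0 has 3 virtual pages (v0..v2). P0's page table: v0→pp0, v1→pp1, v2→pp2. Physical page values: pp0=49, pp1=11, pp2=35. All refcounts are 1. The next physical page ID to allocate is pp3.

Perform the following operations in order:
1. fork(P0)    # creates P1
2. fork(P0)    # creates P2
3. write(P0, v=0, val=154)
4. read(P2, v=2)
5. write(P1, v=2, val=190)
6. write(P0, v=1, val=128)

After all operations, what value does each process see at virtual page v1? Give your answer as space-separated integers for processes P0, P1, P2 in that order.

Answer: 128 11 11

Derivation:
Op 1: fork(P0) -> P1. 3 ppages; refcounts: pp0:2 pp1:2 pp2:2
Op 2: fork(P0) -> P2. 3 ppages; refcounts: pp0:3 pp1:3 pp2:3
Op 3: write(P0, v0, 154). refcount(pp0)=3>1 -> COPY to pp3. 4 ppages; refcounts: pp0:2 pp1:3 pp2:3 pp3:1
Op 4: read(P2, v2) -> 35. No state change.
Op 5: write(P1, v2, 190). refcount(pp2)=3>1 -> COPY to pp4. 5 ppages; refcounts: pp0:2 pp1:3 pp2:2 pp3:1 pp4:1
Op 6: write(P0, v1, 128). refcount(pp1)=3>1 -> COPY to pp5. 6 ppages; refcounts: pp0:2 pp1:2 pp2:2 pp3:1 pp4:1 pp5:1
P0: v1 -> pp5 = 128
P1: v1 -> pp1 = 11
P2: v1 -> pp1 = 11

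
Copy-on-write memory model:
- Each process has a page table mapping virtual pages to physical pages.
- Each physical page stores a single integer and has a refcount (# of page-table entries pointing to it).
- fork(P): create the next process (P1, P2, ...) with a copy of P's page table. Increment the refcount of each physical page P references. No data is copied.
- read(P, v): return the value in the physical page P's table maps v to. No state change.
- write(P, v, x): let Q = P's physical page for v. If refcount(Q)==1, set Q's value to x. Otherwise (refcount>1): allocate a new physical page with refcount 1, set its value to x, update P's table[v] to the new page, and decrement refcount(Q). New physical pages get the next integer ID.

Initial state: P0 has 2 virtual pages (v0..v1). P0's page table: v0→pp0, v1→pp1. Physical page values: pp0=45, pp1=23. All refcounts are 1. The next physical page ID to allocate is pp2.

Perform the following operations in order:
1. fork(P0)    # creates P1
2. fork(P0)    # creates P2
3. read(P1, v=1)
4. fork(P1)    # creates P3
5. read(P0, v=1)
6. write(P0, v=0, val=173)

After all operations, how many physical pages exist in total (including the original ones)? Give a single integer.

Op 1: fork(P0) -> P1. 2 ppages; refcounts: pp0:2 pp1:2
Op 2: fork(P0) -> P2. 2 ppages; refcounts: pp0:3 pp1:3
Op 3: read(P1, v1) -> 23. No state change.
Op 4: fork(P1) -> P3. 2 ppages; refcounts: pp0:4 pp1:4
Op 5: read(P0, v1) -> 23. No state change.
Op 6: write(P0, v0, 173). refcount(pp0)=4>1 -> COPY to pp2. 3 ppages; refcounts: pp0:3 pp1:4 pp2:1

Answer: 3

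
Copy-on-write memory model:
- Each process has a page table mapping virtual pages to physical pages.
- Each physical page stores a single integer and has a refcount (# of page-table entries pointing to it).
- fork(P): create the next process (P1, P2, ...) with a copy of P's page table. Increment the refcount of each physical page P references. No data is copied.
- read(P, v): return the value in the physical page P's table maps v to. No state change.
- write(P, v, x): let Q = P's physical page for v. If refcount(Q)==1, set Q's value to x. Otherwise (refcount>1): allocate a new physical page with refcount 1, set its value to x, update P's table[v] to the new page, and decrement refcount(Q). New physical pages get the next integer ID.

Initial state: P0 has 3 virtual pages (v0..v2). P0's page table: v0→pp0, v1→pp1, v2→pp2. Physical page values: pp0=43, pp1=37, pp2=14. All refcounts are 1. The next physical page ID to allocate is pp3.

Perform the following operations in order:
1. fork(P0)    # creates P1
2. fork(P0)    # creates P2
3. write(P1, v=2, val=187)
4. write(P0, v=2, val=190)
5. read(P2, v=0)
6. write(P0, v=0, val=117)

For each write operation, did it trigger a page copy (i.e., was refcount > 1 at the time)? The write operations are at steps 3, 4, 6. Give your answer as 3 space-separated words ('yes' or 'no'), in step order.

Op 1: fork(P0) -> P1. 3 ppages; refcounts: pp0:2 pp1:2 pp2:2
Op 2: fork(P0) -> P2. 3 ppages; refcounts: pp0:3 pp1:3 pp2:3
Op 3: write(P1, v2, 187). refcount(pp2)=3>1 -> COPY to pp3. 4 ppages; refcounts: pp0:3 pp1:3 pp2:2 pp3:1
Op 4: write(P0, v2, 190). refcount(pp2)=2>1 -> COPY to pp4. 5 ppages; refcounts: pp0:3 pp1:3 pp2:1 pp3:1 pp4:1
Op 5: read(P2, v0) -> 43. No state change.
Op 6: write(P0, v0, 117). refcount(pp0)=3>1 -> COPY to pp5. 6 ppages; refcounts: pp0:2 pp1:3 pp2:1 pp3:1 pp4:1 pp5:1

yes yes yes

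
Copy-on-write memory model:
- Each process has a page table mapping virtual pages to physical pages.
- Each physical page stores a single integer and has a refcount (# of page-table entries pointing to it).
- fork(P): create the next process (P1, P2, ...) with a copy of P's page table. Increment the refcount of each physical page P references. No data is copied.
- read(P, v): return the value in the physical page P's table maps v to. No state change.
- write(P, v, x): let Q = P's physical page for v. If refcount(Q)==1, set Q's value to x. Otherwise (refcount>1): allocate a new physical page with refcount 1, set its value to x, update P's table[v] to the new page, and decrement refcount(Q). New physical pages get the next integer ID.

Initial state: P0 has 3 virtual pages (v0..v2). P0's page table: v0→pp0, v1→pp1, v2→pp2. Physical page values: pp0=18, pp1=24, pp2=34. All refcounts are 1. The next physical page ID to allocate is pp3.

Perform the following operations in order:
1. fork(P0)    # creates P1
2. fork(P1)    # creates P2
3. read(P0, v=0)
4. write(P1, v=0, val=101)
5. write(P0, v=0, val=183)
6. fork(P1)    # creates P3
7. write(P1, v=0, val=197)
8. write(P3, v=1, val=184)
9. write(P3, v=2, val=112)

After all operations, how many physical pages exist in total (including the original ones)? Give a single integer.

Answer: 8

Derivation:
Op 1: fork(P0) -> P1. 3 ppages; refcounts: pp0:2 pp1:2 pp2:2
Op 2: fork(P1) -> P2. 3 ppages; refcounts: pp0:3 pp1:3 pp2:3
Op 3: read(P0, v0) -> 18. No state change.
Op 4: write(P1, v0, 101). refcount(pp0)=3>1 -> COPY to pp3. 4 ppages; refcounts: pp0:2 pp1:3 pp2:3 pp3:1
Op 5: write(P0, v0, 183). refcount(pp0)=2>1 -> COPY to pp4. 5 ppages; refcounts: pp0:1 pp1:3 pp2:3 pp3:1 pp4:1
Op 6: fork(P1) -> P3. 5 ppages; refcounts: pp0:1 pp1:4 pp2:4 pp3:2 pp4:1
Op 7: write(P1, v0, 197). refcount(pp3)=2>1 -> COPY to pp5. 6 ppages; refcounts: pp0:1 pp1:4 pp2:4 pp3:1 pp4:1 pp5:1
Op 8: write(P3, v1, 184). refcount(pp1)=4>1 -> COPY to pp6. 7 ppages; refcounts: pp0:1 pp1:3 pp2:4 pp3:1 pp4:1 pp5:1 pp6:1
Op 9: write(P3, v2, 112). refcount(pp2)=4>1 -> COPY to pp7. 8 ppages; refcounts: pp0:1 pp1:3 pp2:3 pp3:1 pp4:1 pp5:1 pp6:1 pp7:1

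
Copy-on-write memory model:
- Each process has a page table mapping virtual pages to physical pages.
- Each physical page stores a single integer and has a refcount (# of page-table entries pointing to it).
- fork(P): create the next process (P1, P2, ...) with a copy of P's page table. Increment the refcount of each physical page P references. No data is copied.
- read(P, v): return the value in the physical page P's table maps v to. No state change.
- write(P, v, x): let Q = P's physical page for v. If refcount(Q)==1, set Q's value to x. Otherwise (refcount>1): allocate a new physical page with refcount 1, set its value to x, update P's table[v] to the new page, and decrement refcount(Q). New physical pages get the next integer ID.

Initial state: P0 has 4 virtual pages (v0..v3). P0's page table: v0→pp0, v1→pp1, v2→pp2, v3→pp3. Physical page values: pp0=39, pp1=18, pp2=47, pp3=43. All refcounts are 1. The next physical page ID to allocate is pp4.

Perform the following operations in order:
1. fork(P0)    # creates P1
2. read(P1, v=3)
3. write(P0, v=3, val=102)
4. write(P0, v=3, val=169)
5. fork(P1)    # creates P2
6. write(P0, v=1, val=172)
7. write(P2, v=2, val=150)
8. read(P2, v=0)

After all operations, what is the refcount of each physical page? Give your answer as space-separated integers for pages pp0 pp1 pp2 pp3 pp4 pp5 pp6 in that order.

Op 1: fork(P0) -> P1. 4 ppages; refcounts: pp0:2 pp1:2 pp2:2 pp3:2
Op 2: read(P1, v3) -> 43. No state change.
Op 3: write(P0, v3, 102). refcount(pp3)=2>1 -> COPY to pp4. 5 ppages; refcounts: pp0:2 pp1:2 pp2:2 pp3:1 pp4:1
Op 4: write(P0, v3, 169). refcount(pp4)=1 -> write in place. 5 ppages; refcounts: pp0:2 pp1:2 pp2:2 pp3:1 pp4:1
Op 5: fork(P1) -> P2. 5 ppages; refcounts: pp0:3 pp1:3 pp2:3 pp3:2 pp4:1
Op 6: write(P0, v1, 172). refcount(pp1)=3>1 -> COPY to pp5. 6 ppages; refcounts: pp0:3 pp1:2 pp2:3 pp3:2 pp4:1 pp5:1
Op 7: write(P2, v2, 150). refcount(pp2)=3>1 -> COPY to pp6. 7 ppages; refcounts: pp0:3 pp1:2 pp2:2 pp3:2 pp4:1 pp5:1 pp6:1
Op 8: read(P2, v0) -> 39. No state change.

Answer: 3 2 2 2 1 1 1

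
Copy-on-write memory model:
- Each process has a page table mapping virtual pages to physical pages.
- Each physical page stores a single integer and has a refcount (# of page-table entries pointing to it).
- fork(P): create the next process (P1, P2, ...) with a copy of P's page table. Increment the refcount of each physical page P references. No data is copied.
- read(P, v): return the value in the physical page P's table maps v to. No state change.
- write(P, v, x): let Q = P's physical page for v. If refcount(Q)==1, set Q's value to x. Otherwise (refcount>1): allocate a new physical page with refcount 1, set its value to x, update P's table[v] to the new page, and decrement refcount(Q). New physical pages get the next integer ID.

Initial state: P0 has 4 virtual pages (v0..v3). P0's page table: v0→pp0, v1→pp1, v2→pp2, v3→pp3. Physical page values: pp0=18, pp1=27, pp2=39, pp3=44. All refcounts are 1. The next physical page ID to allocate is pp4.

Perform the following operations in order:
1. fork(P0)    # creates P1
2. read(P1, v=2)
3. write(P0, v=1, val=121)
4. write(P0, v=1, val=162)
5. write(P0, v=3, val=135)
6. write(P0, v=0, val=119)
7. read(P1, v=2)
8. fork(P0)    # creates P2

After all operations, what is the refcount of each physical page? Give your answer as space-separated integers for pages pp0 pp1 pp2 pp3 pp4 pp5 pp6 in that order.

Op 1: fork(P0) -> P1. 4 ppages; refcounts: pp0:2 pp1:2 pp2:2 pp3:2
Op 2: read(P1, v2) -> 39. No state change.
Op 3: write(P0, v1, 121). refcount(pp1)=2>1 -> COPY to pp4. 5 ppages; refcounts: pp0:2 pp1:1 pp2:2 pp3:2 pp4:1
Op 4: write(P0, v1, 162). refcount(pp4)=1 -> write in place. 5 ppages; refcounts: pp0:2 pp1:1 pp2:2 pp3:2 pp4:1
Op 5: write(P0, v3, 135). refcount(pp3)=2>1 -> COPY to pp5. 6 ppages; refcounts: pp0:2 pp1:1 pp2:2 pp3:1 pp4:1 pp5:1
Op 6: write(P0, v0, 119). refcount(pp0)=2>1 -> COPY to pp6. 7 ppages; refcounts: pp0:1 pp1:1 pp2:2 pp3:1 pp4:1 pp5:1 pp6:1
Op 7: read(P1, v2) -> 39. No state change.
Op 8: fork(P0) -> P2. 7 ppages; refcounts: pp0:1 pp1:1 pp2:3 pp3:1 pp4:2 pp5:2 pp6:2

Answer: 1 1 3 1 2 2 2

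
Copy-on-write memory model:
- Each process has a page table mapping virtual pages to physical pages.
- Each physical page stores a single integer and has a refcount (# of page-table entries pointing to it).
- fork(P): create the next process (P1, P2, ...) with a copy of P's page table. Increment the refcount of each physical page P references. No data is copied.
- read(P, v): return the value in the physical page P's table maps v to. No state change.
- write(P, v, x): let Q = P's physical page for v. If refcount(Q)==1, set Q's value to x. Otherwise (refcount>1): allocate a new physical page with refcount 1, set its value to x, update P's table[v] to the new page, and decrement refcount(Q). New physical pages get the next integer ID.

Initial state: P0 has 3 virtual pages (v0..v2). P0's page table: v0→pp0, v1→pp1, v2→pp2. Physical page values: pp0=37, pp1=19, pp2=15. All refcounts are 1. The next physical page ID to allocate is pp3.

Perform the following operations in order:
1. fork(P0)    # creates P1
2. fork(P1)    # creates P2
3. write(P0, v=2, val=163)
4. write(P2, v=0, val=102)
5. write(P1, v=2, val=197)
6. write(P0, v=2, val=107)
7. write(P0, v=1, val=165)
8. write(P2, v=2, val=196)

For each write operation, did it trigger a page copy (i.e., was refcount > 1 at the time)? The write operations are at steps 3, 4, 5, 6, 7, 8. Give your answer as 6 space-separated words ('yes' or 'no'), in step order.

Op 1: fork(P0) -> P1. 3 ppages; refcounts: pp0:2 pp1:2 pp2:2
Op 2: fork(P1) -> P2. 3 ppages; refcounts: pp0:3 pp1:3 pp2:3
Op 3: write(P0, v2, 163). refcount(pp2)=3>1 -> COPY to pp3. 4 ppages; refcounts: pp0:3 pp1:3 pp2:2 pp3:1
Op 4: write(P2, v0, 102). refcount(pp0)=3>1 -> COPY to pp4. 5 ppages; refcounts: pp0:2 pp1:3 pp2:2 pp3:1 pp4:1
Op 5: write(P1, v2, 197). refcount(pp2)=2>1 -> COPY to pp5. 6 ppages; refcounts: pp0:2 pp1:3 pp2:1 pp3:1 pp4:1 pp5:1
Op 6: write(P0, v2, 107). refcount(pp3)=1 -> write in place. 6 ppages; refcounts: pp0:2 pp1:3 pp2:1 pp3:1 pp4:1 pp5:1
Op 7: write(P0, v1, 165). refcount(pp1)=3>1 -> COPY to pp6. 7 ppages; refcounts: pp0:2 pp1:2 pp2:1 pp3:1 pp4:1 pp5:1 pp6:1
Op 8: write(P2, v2, 196). refcount(pp2)=1 -> write in place. 7 ppages; refcounts: pp0:2 pp1:2 pp2:1 pp3:1 pp4:1 pp5:1 pp6:1

yes yes yes no yes no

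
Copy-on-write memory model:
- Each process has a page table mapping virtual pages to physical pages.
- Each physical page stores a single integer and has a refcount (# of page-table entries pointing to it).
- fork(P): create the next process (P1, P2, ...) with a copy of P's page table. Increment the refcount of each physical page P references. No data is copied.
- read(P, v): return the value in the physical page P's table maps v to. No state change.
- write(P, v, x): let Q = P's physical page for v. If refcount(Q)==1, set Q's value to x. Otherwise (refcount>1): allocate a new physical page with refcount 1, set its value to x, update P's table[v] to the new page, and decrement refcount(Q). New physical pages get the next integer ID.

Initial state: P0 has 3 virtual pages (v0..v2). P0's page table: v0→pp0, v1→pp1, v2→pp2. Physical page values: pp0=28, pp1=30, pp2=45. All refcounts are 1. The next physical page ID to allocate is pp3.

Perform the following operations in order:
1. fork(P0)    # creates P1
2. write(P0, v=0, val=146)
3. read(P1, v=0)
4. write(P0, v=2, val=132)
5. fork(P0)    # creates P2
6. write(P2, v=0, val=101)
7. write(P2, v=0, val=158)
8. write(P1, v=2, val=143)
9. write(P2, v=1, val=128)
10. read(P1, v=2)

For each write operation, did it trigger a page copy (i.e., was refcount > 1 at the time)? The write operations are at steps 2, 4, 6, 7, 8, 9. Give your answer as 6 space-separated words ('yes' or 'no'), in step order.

Op 1: fork(P0) -> P1. 3 ppages; refcounts: pp0:2 pp1:2 pp2:2
Op 2: write(P0, v0, 146). refcount(pp0)=2>1 -> COPY to pp3. 4 ppages; refcounts: pp0:1 pp1:2 pp2:2 pp3:1
Op 3: read(P1, v0) -> 28. No state change.
Op 4: write(P0, v2, 132). refcount(pp2)=2>1 -> COPY to pp4. 5 ppages; refcounts: pp0:1 pp1:2 pp2:1 pp3:1 pp4:1
Op 5: fork(P0) -> P2. 5 ppages; refcounts: pp0:1 pp1:3 pp2:1 pp3:2 pp4:2
Op 6: write(P2, v0, 101). refcount(pp3)=2>1 -> COPY to pp5. 6 ppages; refcounts: pp0:1 pp1:3 pp2:1 pp3:1 pp4:2 pp5:1
Op 7: write(P2, v0, 158). refcount(pp5)=1 -> write in place. 6 ppages; refcounts: pp0:1 pp1:3 pp2:1 pp3:1 pp4:2 pp5:1
Op 8: write(P1, v2, 143). refcount(pp2)=1 -> write in place. 6 ppages; refcounts: pp0:1 pp1:3 pp2:1 pp3:1 pp4:2 pp5:1
Op 9: write(P2, v1, 128). refcount(pp1)=3>1 -> COPY to pp6. 7 ppages; refcounts: pp0:1 pp1:2 pp2:1 pp3:1 pp4:2 pp5:1 pp6:1
Op 10: read(P1, v2) -> 143. No state change.

yes yes yes no no yes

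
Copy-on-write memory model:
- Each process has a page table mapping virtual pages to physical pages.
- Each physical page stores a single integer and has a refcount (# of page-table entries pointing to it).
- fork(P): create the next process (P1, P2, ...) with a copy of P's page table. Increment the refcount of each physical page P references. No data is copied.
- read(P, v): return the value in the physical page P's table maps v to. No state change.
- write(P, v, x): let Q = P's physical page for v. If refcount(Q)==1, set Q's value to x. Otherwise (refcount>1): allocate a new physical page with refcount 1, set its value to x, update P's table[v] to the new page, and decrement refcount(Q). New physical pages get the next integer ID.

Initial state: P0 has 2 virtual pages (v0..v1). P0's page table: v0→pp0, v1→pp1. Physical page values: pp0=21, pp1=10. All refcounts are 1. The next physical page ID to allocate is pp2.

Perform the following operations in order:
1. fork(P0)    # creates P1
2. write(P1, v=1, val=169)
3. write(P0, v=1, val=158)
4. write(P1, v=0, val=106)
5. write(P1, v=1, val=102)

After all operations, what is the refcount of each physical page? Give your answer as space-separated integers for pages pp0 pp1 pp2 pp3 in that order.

Answer: 1 1 1 1

Derivation:
Op 1: fork(P0) -> P1. 2 ppages; refcounts: pp0:2 pp1:2
Op 2: write(P1, v1, 169). refcount(pp1)=2>1 -> COPY to pp2. 3 ppages; refcounts: pp0:2 pp1:1 pp2:1
Op 3: write(P0, v1, 158). refcount(pp1)=1 -> write in place. 3 ppages; refcounts: pp0:2 pp1:1 pp2:1
Op 4: write(P1, v0, 106). refcount(pp0)=2>1 -> COPY to pp3. 4 ppages; refcounts: pp0:1 pp1:1 pp2:1 pp3:1
Op 5: write(P1, v1, 102). refcount(pp2)=1 -> write in place. 4 ppages; refcounts: pp0:1 pp1:1 pp2:1 pp3:1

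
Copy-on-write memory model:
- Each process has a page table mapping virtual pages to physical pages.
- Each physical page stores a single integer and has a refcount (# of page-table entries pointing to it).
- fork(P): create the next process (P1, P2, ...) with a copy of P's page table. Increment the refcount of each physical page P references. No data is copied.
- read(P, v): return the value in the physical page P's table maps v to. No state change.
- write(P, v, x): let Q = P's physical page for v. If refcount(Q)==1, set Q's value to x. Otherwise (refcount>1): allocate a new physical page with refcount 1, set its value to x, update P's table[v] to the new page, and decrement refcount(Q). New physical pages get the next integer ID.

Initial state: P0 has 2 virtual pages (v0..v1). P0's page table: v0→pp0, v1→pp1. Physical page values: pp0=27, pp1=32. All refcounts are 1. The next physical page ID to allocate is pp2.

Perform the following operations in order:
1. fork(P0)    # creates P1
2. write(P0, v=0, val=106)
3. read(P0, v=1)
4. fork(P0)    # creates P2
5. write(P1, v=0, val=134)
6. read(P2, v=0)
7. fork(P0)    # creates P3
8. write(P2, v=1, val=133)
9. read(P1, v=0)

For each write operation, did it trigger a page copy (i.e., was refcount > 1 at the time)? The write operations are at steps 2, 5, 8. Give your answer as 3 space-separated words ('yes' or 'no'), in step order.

Op 1: fork(P0) -> P1. 2 ppages; refcounts: pp0:2 pp1:2
Op 2: write(P0, v0, 106). refcount(pp0)=2>1 -> COPY to pp2. 3 ppages; refcounts: pp0:1 pp1:2 pp2:1
Op 3: read(P0, v1) -> 32. No state change.
Op 4: fork(P0) -> P2. 3 ppages; refcounts: pp0:1 pp1:3 pp2:2
Op 5: write(P1, v0, 134). refcount(pp0)=1 -> write in place. 3 ppages; refcounts: pp0:1 pp1:3 pp2:2
Op 6: read(P2, v0) -> 106. No state change.
Op 7: fork(P0) -> P3. 3 ppages; refcounts: pp0:1 pp1:4 pp2:3
Op 8: write(P2, v1, 133). refcount(pp1)=4>1 -> COPY to pp3. 4 ppages; refcounts: pp0:1 pp1:3 pp2:3 pp3:1
Op 9: read(P1, v0) -> 134. No state change.

yes no yes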